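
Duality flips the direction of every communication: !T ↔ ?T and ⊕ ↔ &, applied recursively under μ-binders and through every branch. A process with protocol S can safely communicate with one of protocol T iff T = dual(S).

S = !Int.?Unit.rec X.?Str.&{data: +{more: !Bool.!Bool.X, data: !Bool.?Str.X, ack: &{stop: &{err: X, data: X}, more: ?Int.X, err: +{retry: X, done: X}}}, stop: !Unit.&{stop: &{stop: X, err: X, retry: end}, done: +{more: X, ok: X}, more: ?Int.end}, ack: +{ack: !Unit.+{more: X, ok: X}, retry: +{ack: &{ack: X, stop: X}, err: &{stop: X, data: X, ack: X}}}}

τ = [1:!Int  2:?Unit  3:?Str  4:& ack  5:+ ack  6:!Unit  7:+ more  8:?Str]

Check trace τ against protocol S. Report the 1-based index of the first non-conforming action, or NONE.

[1] !Int  ok  state: ?Unit.rec X.…
[2] ?Unit  ok  state: rec X.…
[3] ?Str  ok  state: &{data: +{more: !Bool.!Bool.rec X.…, data: !Bool.?Str.rec X.…, ack: &{stop: &{err: rec X.…, data: rec X.…}, more: ?Int.rec X.…, err: +{retry: rec X.…, done: rec X.…}}}, stop: !Unit.&{stop: &{stop: rec X.…, err: rec X.…, retry: end}, done: +{more: rec X.…, ok: rec X.…}, more: ?Int.end}, ack: +{ack: !Unit.+{more: rec X.…, ok: rec X.…}, retry: +{ack: &{ack: rec X.…, stop: rec X.…}, err: &{stop: rec X.…, data: rec X.…, ack: rec X.…}}}}
[4] & ack  ok  state: +{ack: !Unit.+{more: rec X.…, ok: rec X.…}, retry: +{ack: &{ack: rec X.…, stop: rec X.…}, err: &{stop: rec X.…, data: rec X.…, ack: rec X.…}}}
[5] + ack  ok  state: !Unit.+{more: rec X.…, ok: rec X.…}
[6] !Unit  ok  state: +{more: rec X.…, ok: rec X.…}
[7] + more  ok  state: rec X.…
[8] ?Str  ok  state: &{data: +{more: !Bool.!Bool.rec X.…, data: !Bool.?Str.rec X.…, ack: &{stop: &{err: rec X.…, data: rec X.…}, more: ?Int.rec X.…, err: +{retry: rec X.…, done: rec X.…}}}, stop: !Unit.&{stop: &{stop: rec X.…, err: rec X.…, retry: end}, done: +{more: rec X.…, ok: rec X.…}, more: ?Int.end}, ack: +{ack: !Unit.+{more: rec X.…, ok: rec X.…}, retry: +{ack: &{ack: rec X.…, stop: rec X.…}, err: &{stop: rec X.…, data: rec X.…, ack: rec X.…}}}}
all 8 steps conform

NONE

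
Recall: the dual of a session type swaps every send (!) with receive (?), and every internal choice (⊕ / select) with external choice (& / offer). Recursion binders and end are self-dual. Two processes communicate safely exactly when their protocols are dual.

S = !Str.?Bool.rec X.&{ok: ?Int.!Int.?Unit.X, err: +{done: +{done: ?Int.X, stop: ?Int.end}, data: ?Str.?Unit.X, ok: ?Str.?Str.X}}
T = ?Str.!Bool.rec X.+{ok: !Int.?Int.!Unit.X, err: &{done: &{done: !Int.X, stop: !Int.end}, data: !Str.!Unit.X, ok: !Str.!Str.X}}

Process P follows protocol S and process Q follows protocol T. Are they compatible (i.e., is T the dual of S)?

YES

!Str vs ?Str  ✓
  ?Bool vs !Bool  ✓
    rec X vs rec X  ✓ (rec unchanged)
      &{ok,err} vs +{ok,err}  ✓ labels match
        case ok:
          ?Int vs !Int  ✓
            !Int vs ?Int  ✓
              ?Unit vs !Unit  ✓
                X vs X  ✓
        case err:
          +{done,data,ok} vs &{done,data,ok}  ✓ labels match
            case done:
              +{done,stop} vs &{done,stop}  ✓ labels match
                case done:
                  ?Int vs !Int  ✓
                    X vs X  ✓
                case stop:
                  ?Int vs !Int  ✓
                    end vs end  ✓
            case data:
              ?Str vs !Str  ✓
                ?Unit vs !Unit  ✓
                  X vs X  ✓
            case ok:
              ?Str vs !Str  ✓
                ?Str vs !Str  ✓
                  X vs X  ✓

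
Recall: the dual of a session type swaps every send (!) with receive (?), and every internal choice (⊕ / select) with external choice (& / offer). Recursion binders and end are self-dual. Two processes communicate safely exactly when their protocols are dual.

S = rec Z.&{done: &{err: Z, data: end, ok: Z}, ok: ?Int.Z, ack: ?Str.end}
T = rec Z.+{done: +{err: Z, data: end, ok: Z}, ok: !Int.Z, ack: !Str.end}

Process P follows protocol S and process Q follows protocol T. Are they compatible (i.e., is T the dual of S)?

YES

rec Z ‖ rec Z  ok (binder kept)
  &{done,ok,ack} ‖ +{done,ok,ack}  ok labels match
    • done:
      &{err,data,ok} ‖ +{err,data,ok}  ok labels match
        • err:
          Z ‖ Z  ok
        • data:
          end ‖ end  ok
        • ok:
          Z ‖ Z  ok
    • ok:
      ?Int ‖ !Int  ok
        Z ‖ Z  ok
    • ack:
      ?Str ‖ !Str  ok
        end ‖ end  ok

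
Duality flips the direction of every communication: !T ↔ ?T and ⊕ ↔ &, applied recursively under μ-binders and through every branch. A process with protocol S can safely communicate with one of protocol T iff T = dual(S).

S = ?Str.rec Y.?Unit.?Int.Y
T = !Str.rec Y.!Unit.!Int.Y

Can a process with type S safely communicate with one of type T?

?Str vs !Str  ✓
  rec Y vs rec Y  ✓ (binder kept)
    ?Unit vs !Unit  ✓
      ?Int vs !Int  ✓
        Y vs Y  ✓

YES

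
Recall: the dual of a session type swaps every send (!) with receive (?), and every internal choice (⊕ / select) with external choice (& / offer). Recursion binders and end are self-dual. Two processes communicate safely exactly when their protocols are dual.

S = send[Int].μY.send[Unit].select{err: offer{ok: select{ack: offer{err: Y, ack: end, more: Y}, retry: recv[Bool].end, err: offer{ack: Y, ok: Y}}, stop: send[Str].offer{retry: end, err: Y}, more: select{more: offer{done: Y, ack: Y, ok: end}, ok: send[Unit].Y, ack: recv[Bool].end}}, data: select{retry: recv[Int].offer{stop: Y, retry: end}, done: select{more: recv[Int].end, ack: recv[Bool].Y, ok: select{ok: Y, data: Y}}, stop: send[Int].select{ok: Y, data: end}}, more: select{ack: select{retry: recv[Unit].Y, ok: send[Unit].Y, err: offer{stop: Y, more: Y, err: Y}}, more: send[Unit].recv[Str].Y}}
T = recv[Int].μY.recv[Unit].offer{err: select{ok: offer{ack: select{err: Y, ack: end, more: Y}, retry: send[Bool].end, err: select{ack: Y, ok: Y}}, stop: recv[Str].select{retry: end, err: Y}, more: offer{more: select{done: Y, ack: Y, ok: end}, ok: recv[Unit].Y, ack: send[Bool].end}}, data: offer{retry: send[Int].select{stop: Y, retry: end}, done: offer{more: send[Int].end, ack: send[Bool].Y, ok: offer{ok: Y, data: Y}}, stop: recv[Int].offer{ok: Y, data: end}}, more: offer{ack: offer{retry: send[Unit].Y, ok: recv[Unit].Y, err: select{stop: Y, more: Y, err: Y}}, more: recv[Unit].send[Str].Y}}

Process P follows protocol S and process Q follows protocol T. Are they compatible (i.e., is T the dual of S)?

send[Int] | recv[Int]  match
  μY | μY  match (μ self-dual)
    send[Unit] | recv[Unit]  match
      select{err,data,more} | offer{err,data,more}  match labels match
        case err:
          offer{ok,stop,more} | select{ok,stop,more}  match labels match
            case ok:
              select{ack,retry,err} | offer{ack,retry,err}  match labels match
                case ack:
                  offer{err,ack,more} | select{err,ack,more}  match labels match
                    case err:
                      Y | Y  match
                    case ack:
                      end | end  match
                    case more:
                      Y | Y  match
                case retry:
                  recv[Bool] | send[Bool]  match
                    end | end  match
                case err:
                  offer{ack,ok} | select{ack,ok}  match labels match
                    case ack:
                      Y | Y  match
                    case ok:
                      Y | Y  match
            case stop:
              send[Str] | recv[Str]  match
                offer{retry,err} | select{retry,err}  match labels match
                  case retry:
                    end | end  match
                  case err:
                    Y | Y  match
            case more:
              select{more,ok,ack} | offer{more,ok,ack}  match labels match
                case more:
                  offer{done,ack,ok} | select{done,ack,ok}  match labels match
                    case done:
                      Y | Y  match
                    case ack:
                      Y | Y  match
                    case ok:
                      end | end  match
                case ok:
                  send[Unit] | recv[Unit]  match
                    Y | Y  match
                case ack:
                  recv[Bool] | send[Bool]  match
                    end | end  match
        case data:
          select{retry,done,stop} | offer{retry,done,stop}  match labels match
            case retry:
              recv[Int] | send[Int]  match
                offer{stop,retry} | select{stop,retry}  match labels match
                  case stop:
                    Y | Y  match
                  case retry:
                    end | end  match
            case done:
              select{more,ack,ok} | offer{more,ack,ok}  match labels match
                case more:
                  recv[Int] | send[Int]  match
                    end | end  match
                case ack:
                  recv[Bool] | send[Bool]  match
                    Y | Y  match
                case ok:
                  select{ok,data} | offer{ok,data}  match labels match
                    case ok:
                      Y | Y  match
                    case data:
                      Y | Y  match
            case stop:
              send[Int] | recv[Int]  match
                select{ok,data} | offer{ok,data}  match labels match
                  case ok:
                    Y | Y  match
                  case data:
                    end | end  match
        case more:
          select{ack,more} | offer{ack,more}  match labels match
            case ack:
              select{retry,ok,err} | offer{retry,ok,err}  match labels match
                case retry:
                  recv[Unit] | send[Unit]  match
                    Y | Y  match
                case ok:
                  send[Unit] | recv[Unit]  match
                    Y | Y  match
                case err:
                  offer{stop,more,err} | select{stop,more,err}  match labels match
                    case stop:
                      Y | Y  match
                    case more:
                      Y | Y  match
                    case err:
                      Y | Y  match
            case more:
              send[Unit] | recv[Unit]  match
                recv[Str] | send[Str]  match
                  Y | Y  match

YES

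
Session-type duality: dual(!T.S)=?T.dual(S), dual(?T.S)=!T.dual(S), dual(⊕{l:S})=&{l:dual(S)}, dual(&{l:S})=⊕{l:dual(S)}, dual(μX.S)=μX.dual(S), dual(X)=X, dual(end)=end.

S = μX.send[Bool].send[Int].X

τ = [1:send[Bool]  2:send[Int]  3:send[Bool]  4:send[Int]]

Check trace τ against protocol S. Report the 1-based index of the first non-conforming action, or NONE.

step 1: send[Bool]  match  cont: send[Int].μX.…
step 2: send[Int]  match  cont: μX.…
step 3: send[Bool]  match  cont: send[Int].μX.…
step 4: send[Int]  match  cont: μX.…
τ conforms to S (length 4)

NONE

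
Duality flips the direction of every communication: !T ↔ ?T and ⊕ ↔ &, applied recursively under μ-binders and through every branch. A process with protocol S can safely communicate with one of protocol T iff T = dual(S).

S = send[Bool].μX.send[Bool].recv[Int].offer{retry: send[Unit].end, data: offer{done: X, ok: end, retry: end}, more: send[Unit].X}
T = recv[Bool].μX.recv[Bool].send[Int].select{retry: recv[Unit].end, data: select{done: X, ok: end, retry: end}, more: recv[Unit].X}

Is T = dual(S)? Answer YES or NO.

YES

send[Bool] ‖ recv[Bool]  ok
  μX ‖ μX  ok (rec unchanged)
    send[Bool] ‖ recv[Bool]  ok
      recv[Int] ‖ send[Int]  ok
        offer{retry,data,more} ‖ select{retry,data,more}  ok labels match
          [retry]
            send[Unit] ‖ recv[Unit]  ok
              end ‖ end  ok
          [data]
            offer{done,ok,retry} ‖ select{done,ok,retry}  ok labels match
              [done]
                X ‖ X  ok
              [ok]
                end ‖ end  ok
              [retry]
                end ‖ end  ok
          [more]
            send[Unit] ‖ recv[Unit]  ok
              X ‖ X  ok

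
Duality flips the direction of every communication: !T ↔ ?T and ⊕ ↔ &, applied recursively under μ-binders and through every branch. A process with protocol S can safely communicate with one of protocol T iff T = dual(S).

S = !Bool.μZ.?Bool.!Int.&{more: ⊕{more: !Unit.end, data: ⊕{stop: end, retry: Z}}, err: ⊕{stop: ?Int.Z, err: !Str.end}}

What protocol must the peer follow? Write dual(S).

!Bool = ?Bool
  μZ = μZ  (rec unchanged)
    ?Bool = !Bool
      !Int = ?Int
        &{more,err} = ⊕{more,err}  (external→internal)
          • more:
            ⊕{more,data} = &{more,data}  (internal→external)
              • more:
                !Unit = ?Unit
                  dual(end) = end
              • data:
                ⊕{stop,retry} = &{stop,retry}  (internal→external)
                  • stop:
                    dual(end) = end
                  • retry:
                    dual(Z) = Z
          • err:
            ⊕{stop,err} = &{stop,err}  (internal→external)
              • stop:
                ?Int = !Int
                  dual(Z) = Z
              • err:
                !Str = ?Str
                  dual(end) = end

?Bool.μZ.!Bool.?Int.⊕{more: &{more: ?Unit.end, data: &{stop: end, retry: Z}}, err: &{stop: !Int.Z, err: ?Str.end}}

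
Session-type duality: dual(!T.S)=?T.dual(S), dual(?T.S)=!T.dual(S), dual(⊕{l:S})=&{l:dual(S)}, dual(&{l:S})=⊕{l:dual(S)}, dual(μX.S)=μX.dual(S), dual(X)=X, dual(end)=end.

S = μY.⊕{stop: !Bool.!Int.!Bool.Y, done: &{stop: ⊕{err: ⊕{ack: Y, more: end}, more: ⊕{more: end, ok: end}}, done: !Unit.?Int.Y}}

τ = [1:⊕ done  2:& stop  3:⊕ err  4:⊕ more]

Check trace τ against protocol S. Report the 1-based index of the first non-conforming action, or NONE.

NONE

@1 ⊕ done  ok  cont: &{stop: ⊕{err: ⊕{ack: μY.…, more: end}, more: ⊕{more: end, ok: end}}, done: !Unit.?Int.μY.…}
@2 & stop  ok  cont: ⊕{err: ⊕{ack: μY.…, more: end}, more: ⊕{more: end, ok: end}}
@3 ⊕ err  ok  cont: ⊕{ack: μY.…, more: end}
@4 ⊕ more  ok  cont: end
trace exhausted — no violation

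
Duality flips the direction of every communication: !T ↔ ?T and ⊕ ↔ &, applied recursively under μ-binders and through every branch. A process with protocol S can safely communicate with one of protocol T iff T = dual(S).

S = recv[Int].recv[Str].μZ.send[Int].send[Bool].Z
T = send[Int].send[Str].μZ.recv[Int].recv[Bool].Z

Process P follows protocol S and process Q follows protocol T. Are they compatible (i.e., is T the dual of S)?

YES

recv[Int] vs send[Int]  ok
  recv[Str] vs send[Str]  ok
    μZ vs μZ  ok (μ self-dual)
      send[Int] vs recv[Int]  ok
        send[Bool] vs recv[Bool]  ok
          Z vs Z  ok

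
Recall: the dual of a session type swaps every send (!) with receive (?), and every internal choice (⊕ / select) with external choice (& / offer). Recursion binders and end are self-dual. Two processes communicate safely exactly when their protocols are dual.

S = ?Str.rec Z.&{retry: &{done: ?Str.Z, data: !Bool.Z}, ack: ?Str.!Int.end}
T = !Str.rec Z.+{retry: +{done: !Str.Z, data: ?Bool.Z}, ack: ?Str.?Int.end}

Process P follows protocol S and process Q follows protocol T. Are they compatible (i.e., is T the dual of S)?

NO

?Str ‖ !Str  match
  rec Z ‖ rec Z  match (μ self-dual)
    &{retry,ack} ‖ +{retry,ack}  match label sets agree
      case retry:
        &{done,data} ‖ +{done,data}  match label sets agree
          case done:
            ?Str ‖ !Str  match
              Z ‖ Z  match
          case data:
            !Bool ‖ ?Bool  match
              Z ‖ Z  match
      case ack:
        ?Str ‖ ?Str  ✗ same direction on both sides — not dual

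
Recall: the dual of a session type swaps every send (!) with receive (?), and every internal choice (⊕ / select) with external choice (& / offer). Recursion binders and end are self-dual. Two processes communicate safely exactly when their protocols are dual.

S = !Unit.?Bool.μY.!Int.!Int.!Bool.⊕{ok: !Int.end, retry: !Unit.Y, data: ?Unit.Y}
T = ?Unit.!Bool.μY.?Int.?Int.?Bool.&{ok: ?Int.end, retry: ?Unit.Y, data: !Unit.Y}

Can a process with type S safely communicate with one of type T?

!Unit vs ?Unit  ✓
  ?Bool vs !Bool  ✓
    μY vs μY  ✓ (rec unchanged)
      !Int vs ?Int  ✓
        !Int vs ?Int  ✓
          !Bool vs ?Bool  ✓
            ⊕{ok,retry,data} vs &{ok,retry,data}  ✓ same labels
              [ok]
                !Int vs ?Int  ✓
                  end vs end  ✓
              [retry]
                !Unit vs ?Unit  ✓
                  Y vs Y  ✓
              [data]
                ?Unit vs !Unit  ✓
                  Y vs Y  ✓

YES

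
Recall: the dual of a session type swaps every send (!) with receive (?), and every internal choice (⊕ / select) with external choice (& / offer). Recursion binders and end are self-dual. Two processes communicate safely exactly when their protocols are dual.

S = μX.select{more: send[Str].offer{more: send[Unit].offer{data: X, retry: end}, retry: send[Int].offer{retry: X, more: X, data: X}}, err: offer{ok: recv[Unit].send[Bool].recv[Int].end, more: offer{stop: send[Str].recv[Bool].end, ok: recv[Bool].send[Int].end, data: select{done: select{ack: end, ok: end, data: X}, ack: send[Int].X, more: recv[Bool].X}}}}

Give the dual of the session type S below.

μX.offer{more: recv[Str].select{more: recv[Unit].select{data: X, retry: end}, retry: recv[Int].select{retry: X, more: X, data: X}}, err: select{ok: send[Unit].recv[Bool].send[Int].end, more: select{stop: recv[Str].send[Bool].end, ok: send[Bool].recv[Int].end, data: offer{done: offer{ack: end, ok: end, data: X}, ack: recv[Int].X, more: send[Bool].X}}}}

μX → μX  (rec unchanged)
  select{more,err} → offer{more,err}  (internal→external)
    case more:
      send[Str] → recv[Str]
        offer{more,retry} → select{more,retry}  (offer→select)
          case more:
            send[Unit] → recv[Unit]
              offer{data,retry} → select{data,retry}  (offer→select)
                case data:
                  X ↦ X
                case retry:
                  end ↦ end
          case retry:
            send[Int] → recv[Int]
              offer{retry,more,data} → select{retry,more,data}  (offer→select)
                case retry:
                  X ↦ X
                case more:
                  X ↦ X
                case data:
                  X ↦ X
    case err:
      offer{ok,more} → select{ok,more}  (offer→select)
        case ok:
          recv[Unit] → send[Unit]
            send[Bool] → recv[Bool]
              recv[Int] → send[Int]
                end ↦ end
        case more:
          offer{stop,ok,data} → select{stop,ok,data}  (offer→select)
            case stop:
              send[Str] → recv[Str]
                recv[Bool] → send[Bool]
                  end ↦ end
            case ok:
              recv[Bool] → send[Bool]
                send[Int] → recv[Int]
                  end ↦ end
            case data:
              select{done,ack,more} → offer{done,ack,more}  (internal→external)
                case done:
                  select{ack,ok,data} → offer{ack,ok,data}  (internal→external)
                    case ack:
                      end ↦ end
                    case ok:
                      end ↦ end
                    case data:
                      X ↦ X
                case ack:
                  send[Int] → recv[Int]
                    X ↦ X
                case more:
                  recv[Bool] → send[Bool]
                    X ↦ X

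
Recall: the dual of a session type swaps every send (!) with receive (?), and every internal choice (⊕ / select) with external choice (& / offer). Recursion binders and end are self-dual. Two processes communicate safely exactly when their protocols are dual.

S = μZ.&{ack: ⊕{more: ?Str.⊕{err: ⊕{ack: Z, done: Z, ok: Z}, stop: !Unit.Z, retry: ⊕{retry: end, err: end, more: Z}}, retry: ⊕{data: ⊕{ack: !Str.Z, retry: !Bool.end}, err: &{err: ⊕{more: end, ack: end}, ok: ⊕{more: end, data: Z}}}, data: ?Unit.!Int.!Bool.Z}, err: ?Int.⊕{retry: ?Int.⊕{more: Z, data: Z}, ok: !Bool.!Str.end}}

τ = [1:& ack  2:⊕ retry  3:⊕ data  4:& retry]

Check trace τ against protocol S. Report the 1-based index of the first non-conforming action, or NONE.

4

[1] & ack  ok  now at ⊕{more: ?Str.⊕{err: ⊕{ack: μZ.…, done: μZ.…, ok: μZ.…}, stop: !Unit.μZ.…, retry: ⊕{retry: end, err: end, more: μZ.…}}, retry: ⊕{data: ⊕{ack: !Str.μZ.…, retry: !Bool.end}, err: &{err: ⊕{more: end, ack: end}, ok: ⊕{more: end, data: μZ.…}}}, data: ?Unit.!Int.!Bool.μZ.…}
[2] ⊕ retry  ok  now at ⊕{data: ⊕{ack: !Str.μZ.…, retry: !Bool.end}, err: &{err: ⊕{more: end, ack: end}, ok: ⊕{more: end, data: μZ.…}}}
[3] ⊕ data  ok  now at ⊕{ack: !Str.μZ.…, retry: !Bool.end}
[4] got & retry, protocol expects ⊕ ack or ⊕ retry  ✗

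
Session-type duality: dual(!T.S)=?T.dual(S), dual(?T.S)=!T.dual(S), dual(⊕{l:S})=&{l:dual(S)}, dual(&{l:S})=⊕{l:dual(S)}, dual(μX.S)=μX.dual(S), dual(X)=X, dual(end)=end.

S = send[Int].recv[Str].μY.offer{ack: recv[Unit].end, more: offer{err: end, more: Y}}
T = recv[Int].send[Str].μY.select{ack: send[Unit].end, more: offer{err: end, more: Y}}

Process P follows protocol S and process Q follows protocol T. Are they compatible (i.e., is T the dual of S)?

NO

send[Int] | recv[Int]  ✓
  recv[Str] | send[Str]  ✓
    μY | μY  ✓ (binder kept)
      offer{ack,more} | select{ack,more}  ✓ same labels
        case ack:
          recv[Unit] | send[Unit]  ✓
            end | end  ✓
        case more:
          offer{err,more} | offer{err,more}  ✗ choice polarity not flipped — not dual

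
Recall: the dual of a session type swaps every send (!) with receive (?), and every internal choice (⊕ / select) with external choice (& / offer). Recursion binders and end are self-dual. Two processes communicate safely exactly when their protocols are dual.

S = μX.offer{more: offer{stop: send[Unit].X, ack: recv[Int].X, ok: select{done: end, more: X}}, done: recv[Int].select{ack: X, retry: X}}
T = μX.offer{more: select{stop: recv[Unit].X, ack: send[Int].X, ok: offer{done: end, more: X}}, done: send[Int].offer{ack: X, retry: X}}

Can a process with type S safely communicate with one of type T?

μX vs μX  ok (μ self-dual)
  offer{more,done} vs offer{more,done}  ✗ choice polarity not flipped — not dual

NO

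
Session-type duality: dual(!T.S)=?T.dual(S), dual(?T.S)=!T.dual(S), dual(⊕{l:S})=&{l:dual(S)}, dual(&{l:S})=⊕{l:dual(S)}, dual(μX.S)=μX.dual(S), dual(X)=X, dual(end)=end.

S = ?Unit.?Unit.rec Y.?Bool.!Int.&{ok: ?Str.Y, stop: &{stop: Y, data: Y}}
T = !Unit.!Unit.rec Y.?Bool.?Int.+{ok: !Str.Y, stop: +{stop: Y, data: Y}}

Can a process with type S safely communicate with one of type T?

?Unit ‖ !Unit  ok
  ?Unit ‖ !Unit  ok
    rec Y ‖ rec Y  ok (rec unchanged)
      ?Bool ‖ ?Bool  ✗ same direction on both sides — not dual

NO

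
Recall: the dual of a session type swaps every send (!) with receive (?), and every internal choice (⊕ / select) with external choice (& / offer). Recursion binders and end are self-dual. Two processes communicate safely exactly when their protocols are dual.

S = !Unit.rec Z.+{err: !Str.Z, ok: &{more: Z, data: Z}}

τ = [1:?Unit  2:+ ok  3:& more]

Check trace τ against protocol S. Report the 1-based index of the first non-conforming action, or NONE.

[1] got ?Unit, protocol expects !Unit  ✗

1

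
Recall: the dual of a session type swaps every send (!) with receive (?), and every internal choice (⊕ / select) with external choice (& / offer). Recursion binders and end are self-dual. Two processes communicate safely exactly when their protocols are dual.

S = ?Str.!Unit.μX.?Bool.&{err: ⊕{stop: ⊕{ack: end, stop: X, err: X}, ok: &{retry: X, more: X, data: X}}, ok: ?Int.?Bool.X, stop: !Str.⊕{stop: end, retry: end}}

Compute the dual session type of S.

?Str → !Str
  !Unit → ?Unit
    μX → μX  (rec unchanged)
      ?Bool → !Bool
        &{err,ok,stop} → ⊕{err,ok,stop}  (&→⊕)
          [err]
            ⊕{stop,ok} → &{stop,ok}  (select→offer)
              [stop]
                ⊕{ack,stop,err} → &{ack,stop,err}  (select→offer)
                  [ack]
                    end self-dual
                  [stop]
                    X self-dual
                  [err]
                    X self-dual
              [ok]
                &{retry,more,data} → ⊕{retry,more,data}  (&→⊕)
                  [retry]
                    X self-dual
                  [more]
                    X self-dual
                  [data]
                    X self-dual
          [ok]
            ?Int → !Int
              ?Bool → !Bool
                X self-dual
          [stop]
            !Str → ?Str
              ⊕{stop,retry} → &{stop,retry}  (select→offer)
                [stop]
                  end self-dual
                [retry]
                  end self-dual

!Str.?Unit.μX.!Bool.⊕{err: &{stop: &{ack: end, stop: X, err: X}, ok: ⊕{retry: X, more: X, data: X}}, ok: !Int.!Bool.X, stop: ?Str.&{stop: end, retry: end}}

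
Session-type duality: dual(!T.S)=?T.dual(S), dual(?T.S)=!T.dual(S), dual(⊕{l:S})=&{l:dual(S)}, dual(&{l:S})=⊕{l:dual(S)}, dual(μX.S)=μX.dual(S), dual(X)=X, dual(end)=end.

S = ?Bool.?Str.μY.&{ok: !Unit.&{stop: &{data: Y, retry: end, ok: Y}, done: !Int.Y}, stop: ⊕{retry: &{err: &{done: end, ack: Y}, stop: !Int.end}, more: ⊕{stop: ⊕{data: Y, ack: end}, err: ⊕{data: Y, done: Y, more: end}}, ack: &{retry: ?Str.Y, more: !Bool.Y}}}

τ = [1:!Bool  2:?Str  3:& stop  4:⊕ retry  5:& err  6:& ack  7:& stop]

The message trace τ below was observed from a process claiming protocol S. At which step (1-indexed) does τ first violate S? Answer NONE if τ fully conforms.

step 1: got !Bool, protocol expects ?Bool  ✗

1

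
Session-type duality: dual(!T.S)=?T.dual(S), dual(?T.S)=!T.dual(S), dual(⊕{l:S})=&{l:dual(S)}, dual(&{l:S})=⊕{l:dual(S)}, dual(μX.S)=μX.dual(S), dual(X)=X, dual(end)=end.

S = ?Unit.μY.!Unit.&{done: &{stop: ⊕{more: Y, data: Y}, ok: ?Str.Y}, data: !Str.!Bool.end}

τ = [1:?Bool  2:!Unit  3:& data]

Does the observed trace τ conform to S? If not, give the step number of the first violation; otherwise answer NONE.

@1 got ?Bool, protocol expects ?Unit  ✗

1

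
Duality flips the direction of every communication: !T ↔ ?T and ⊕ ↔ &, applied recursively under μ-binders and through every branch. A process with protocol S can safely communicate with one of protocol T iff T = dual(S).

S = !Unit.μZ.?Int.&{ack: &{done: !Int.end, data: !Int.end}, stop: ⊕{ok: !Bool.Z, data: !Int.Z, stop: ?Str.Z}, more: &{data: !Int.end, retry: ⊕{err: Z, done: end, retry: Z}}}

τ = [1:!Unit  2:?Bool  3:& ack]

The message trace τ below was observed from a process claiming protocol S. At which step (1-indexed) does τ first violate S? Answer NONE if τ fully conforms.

2

[1] !Unit  match  residual = μZ.…
[2] got ?Bool, protocol expects ?Int  ✗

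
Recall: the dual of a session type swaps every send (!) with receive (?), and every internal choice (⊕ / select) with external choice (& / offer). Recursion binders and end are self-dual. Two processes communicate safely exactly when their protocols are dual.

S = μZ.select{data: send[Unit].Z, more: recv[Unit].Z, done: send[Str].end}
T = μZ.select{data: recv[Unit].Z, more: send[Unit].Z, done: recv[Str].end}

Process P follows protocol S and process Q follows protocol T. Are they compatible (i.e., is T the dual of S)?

NO

μZ | μZ  match (binder kept)
  select{data,more,done} | select{data,more,done}  ✗ choice polarity not flipped — not dual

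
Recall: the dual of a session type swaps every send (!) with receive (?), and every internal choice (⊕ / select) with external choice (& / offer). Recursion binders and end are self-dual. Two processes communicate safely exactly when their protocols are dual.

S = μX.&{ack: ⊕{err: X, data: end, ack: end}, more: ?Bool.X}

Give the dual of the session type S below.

μX → μX  (binder kept)
  &{ack,more} → ⊕{ack,more}  (offer→select)
    [ack]
      ⊕{err,data,ack} → &{err,data,ack}  (⊕→&)
        [err]
          dual(X) = X
        [data]
          dual(end) = end
        [ack]
          dual(end) = end
    [more]
      ?Bool → !Bool
        dual(X) = X

μX.⊕{ack: &{err: X, data: end, ack: end}, more: !Bool.X}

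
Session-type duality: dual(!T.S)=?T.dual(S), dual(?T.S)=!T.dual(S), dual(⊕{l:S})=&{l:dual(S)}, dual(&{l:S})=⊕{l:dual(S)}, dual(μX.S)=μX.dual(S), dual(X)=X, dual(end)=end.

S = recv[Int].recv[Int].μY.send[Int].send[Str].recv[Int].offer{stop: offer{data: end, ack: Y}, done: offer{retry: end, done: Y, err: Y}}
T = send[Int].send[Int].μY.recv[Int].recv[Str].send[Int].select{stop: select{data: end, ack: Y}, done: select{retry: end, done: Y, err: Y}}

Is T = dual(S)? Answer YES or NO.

recv[Int] vs send[Int]  match
  recv[Int] vs send[Int]  match
    μY vs μY  match (binder kept)
      send[Int] vs recv[Int]  match
        send[Str] vs recv[Str]  match
          recv[Int] vs send[Int]  match
            offer{stop,done} vs select{stop,done}  match label sets agree
              case stop:
                offer{data,ack} vs select{data,ack}  match label sets agree
                  case data:
                    end vs end  match
                  case ack:
                    Y vs Y  match
              case done:
                offer{retry,done,err} vs select{retry,done,err}  match label sets agree
                  case retry:
                    end vs end  match
                  case done:
                    Y vs Y  match
                  case err:
                    Y vs Y  match

YES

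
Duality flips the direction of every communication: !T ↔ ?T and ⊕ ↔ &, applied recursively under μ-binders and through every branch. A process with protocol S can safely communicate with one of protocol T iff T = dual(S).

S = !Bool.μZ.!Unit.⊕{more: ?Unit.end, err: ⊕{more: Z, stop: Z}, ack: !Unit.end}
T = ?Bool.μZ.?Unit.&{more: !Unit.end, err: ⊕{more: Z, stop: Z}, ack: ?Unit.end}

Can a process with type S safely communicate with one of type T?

!Bool | ?Bool  ok
  μZ | μZ  ok (binder kept)
    !Unit | ?Unit  ok
      ⊕{more,err,ack} | &{more,err,ack}  ok labels match
        [more]
          ?Unit | !Unit  ok
            end | end  ok
        [err]
          ⊕{more,stop} | ⊕{more,stop}  ✗ choice polarity not flipped — not dual

NO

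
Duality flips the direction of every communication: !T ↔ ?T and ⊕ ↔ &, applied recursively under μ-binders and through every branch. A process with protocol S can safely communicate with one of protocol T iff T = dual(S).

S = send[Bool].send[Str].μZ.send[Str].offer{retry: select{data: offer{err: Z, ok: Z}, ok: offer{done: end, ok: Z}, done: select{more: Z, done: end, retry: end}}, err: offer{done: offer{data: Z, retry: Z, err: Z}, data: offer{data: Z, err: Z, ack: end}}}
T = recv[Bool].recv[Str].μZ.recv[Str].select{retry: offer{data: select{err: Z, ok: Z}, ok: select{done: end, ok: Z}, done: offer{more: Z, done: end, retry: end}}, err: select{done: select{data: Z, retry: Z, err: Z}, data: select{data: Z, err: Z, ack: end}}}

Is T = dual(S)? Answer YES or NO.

YES

send[Bool] ‖ recv[Bool]  ok
  send[Str] ‖ recv[Str]  ok
    μZ ‖ μZ  ok (binder kept)
      send[Str] ‖ recv[Str]  ok
        offer{retry,err} ‖ select{retry,err}  ok label sets agree
          case retry:
            select{data,ok,done} ‖ offer{data,ok,done}  ok label sets agree
              case data:
                offer{err,ok} ‖ select{err,ok}  ok label sets agree
                  case err:
                    Z ‖ Z  ok
                  case ok:
                    Z ‖ Z  ok
              case ok:
                offer{done,ok} ‖ select{done,ok}  ok label sets agree
                  case done:
                    end ‖ end  ok
                  case ok:
                    Z ‖ Z  ok
              case done:
                select{more,done,retry} ‖ offer{more,done,retry}  ok label sets agree
                  case more:
                    Z ‖ Z  ok
                  case done:
                    end ‖ end  ok
                  case retry:
                    end ‖ end  ok
          case err:
            offer{done,data} ‖ select{done,data}  ok label sets agree
              case done:
                offer{data,retry,err} ‖ select{data,retry,err}  ok label sets agree
                  case data:
                    Z ‖ Z  ok
                  case retry:
                    Z ‖ Z  ok
                  case err:
                    Z ‖ Z  ok
              case data:
                offer{data,err,ack} ‖ select{data,err,ack}  ok label sets agree
                  case data:
                    Z ‖ Z  ok
                  case err:
                    Z ‖ Z  ok
                  case ack:
                    end ‖ end  ok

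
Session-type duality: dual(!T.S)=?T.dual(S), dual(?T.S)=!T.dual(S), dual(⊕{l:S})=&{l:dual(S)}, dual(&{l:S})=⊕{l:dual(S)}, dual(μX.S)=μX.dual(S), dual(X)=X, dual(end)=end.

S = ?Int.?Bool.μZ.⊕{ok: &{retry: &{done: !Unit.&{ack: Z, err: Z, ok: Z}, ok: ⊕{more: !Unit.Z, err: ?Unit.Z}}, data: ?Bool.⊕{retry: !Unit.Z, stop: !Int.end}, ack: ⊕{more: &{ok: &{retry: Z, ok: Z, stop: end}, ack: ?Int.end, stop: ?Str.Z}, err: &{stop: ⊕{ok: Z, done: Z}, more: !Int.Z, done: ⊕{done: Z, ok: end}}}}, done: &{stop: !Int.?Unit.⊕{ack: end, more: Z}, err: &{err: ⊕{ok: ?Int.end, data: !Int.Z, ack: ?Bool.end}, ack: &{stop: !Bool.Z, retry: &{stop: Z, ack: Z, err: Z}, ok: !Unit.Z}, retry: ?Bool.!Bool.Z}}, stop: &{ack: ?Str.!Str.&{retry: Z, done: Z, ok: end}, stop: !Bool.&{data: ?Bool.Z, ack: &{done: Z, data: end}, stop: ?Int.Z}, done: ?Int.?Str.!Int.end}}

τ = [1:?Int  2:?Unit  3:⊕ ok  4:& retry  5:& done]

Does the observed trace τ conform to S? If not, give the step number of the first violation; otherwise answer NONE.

@1 ?Int  match  residual = ?Bool.μZ.…
@2 got ?Unit, protocol expects ?Bool  ✗

2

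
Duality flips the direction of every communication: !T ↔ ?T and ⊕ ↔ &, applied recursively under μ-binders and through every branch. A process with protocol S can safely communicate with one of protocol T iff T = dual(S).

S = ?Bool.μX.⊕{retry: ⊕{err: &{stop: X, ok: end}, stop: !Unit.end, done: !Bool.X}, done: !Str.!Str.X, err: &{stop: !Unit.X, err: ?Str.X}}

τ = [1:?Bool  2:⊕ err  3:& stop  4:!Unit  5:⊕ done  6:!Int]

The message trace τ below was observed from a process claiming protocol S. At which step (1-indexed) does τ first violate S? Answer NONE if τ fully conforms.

6

[1] ?Bool  ok  residual = μX.…
[2] ⊕ err  ok  residual = &{stop: !Unit.μX.…, err: ?Str.μX.…}
[3] & stop  ok  residual = !Unit.μX.…
[4] !Unit  ok  residual = μX.…
[5] ⊕ done  ok  residual = !Str.!Str.μX.…
[6] got !Int, protocol expects !Str  ✗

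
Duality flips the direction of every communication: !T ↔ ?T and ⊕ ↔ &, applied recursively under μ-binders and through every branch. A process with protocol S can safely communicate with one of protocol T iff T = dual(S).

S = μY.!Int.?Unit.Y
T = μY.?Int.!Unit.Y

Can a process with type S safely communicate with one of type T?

YES

μY | μY  ✓ (binder kept)
  !Int | ?Int  ✓
    ?Unit | !Unit  ✓
      Y | Y  ✓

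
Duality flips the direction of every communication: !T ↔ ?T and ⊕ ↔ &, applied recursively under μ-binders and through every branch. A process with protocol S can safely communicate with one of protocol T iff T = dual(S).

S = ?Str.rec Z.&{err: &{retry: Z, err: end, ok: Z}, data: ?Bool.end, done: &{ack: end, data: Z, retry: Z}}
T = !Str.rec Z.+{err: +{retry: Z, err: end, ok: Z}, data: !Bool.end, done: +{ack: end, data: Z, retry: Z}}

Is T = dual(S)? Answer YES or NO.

?Str ‖ !Str  ✓
  rec Z ‖ rec Z  ✓ (rec unchanged)
    &{err,data,done} ‖ +{err,data,done}  ✓ labels match
      [err]
        &{retry,err,ok} ‖ +{retry,err,ok}  ✓ labels match
          [retry]
            Z ‖ Z  ✓
          [err]
            end ‖ end  ✓
          [ok]
            Z ‖ Z  ✓
      [data]
        ?Bool ‖ !Bool  ✓
          end ‖ end  ✓
      [done]
        &{ack,data,retry} ‖ +{ack,data,retry}  ✓ labels match
          [ack]
            end ‖ end  ✓
          [data]
            Z ‖ Z  ✓
          [retry]
            Z ‖ Z  ✓

YES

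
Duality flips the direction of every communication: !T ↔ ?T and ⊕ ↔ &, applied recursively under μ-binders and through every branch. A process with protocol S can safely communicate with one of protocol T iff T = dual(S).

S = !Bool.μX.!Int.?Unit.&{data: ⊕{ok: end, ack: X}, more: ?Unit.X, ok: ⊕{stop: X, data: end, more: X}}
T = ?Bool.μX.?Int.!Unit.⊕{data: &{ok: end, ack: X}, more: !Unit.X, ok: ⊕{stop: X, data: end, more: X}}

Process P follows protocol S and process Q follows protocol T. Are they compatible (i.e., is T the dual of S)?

NO

!Bool vs ?Bool  ✓
  μX vs μX  ✓ (μ self-dual)
    !Int vs ?Int  ✓
      ?Unit vs !Unit  ✓
        &{data,more,ok} vs ⊕{data,more,ok}  ✓ label sets agree
          [data]
            ⊕{ok,ack} vs &{ok,ack}  ✓ label sets agree
              [ok]
                end vs end  ✓
              [ack]
                X vs X  ✓
          [more]
            ?Unit vs !Unit  ✓
              X vs X  ✓
          [ok]
            ⊕{stop,data,more} vs ⊕{stop,data,more}  ✗ choice polarity not flipped — not dual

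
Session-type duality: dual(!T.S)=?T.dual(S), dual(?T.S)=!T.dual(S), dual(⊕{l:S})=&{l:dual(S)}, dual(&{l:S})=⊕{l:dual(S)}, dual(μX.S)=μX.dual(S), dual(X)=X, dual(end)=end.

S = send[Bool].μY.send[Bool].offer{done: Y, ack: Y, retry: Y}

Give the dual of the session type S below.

send[Bool] = recv[Bool]
  μY = μY  (μ self-dual)
    send[Bool] = recv[Bool]
      offer{done,ack,retry} = select{done,ack,retry}  (external→internal)
        • done:
          dual(Y) = Y
        • ack:
          dual(Y) = Y
        • retry:
          dual(Y) = Y

recv[Bool].μY.recv[Bool].select{done: Y, ack: Y, retry: Y}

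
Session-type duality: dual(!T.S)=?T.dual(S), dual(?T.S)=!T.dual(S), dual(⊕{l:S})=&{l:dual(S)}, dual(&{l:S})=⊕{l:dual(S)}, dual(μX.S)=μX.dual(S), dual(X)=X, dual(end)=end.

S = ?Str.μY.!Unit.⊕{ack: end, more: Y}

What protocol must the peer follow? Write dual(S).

?Str = !Str
  μY = μY  (binder kept)
    !Unit = ?Unit
      ⊕{ack,more} = &{ack,more}  (select→offer)
        • ack:
          end self-dual
        • more:
          Y self-dual

!Str.μY.?Unit.&{ack: end, more: Y}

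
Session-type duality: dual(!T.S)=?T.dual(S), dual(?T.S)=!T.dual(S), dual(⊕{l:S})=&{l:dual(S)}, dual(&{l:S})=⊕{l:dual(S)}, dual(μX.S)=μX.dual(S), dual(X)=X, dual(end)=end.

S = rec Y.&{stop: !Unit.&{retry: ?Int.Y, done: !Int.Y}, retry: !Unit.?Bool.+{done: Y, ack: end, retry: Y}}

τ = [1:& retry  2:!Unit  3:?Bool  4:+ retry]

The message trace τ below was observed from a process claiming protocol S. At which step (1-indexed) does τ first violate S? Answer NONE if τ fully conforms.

NONE

@1 & retry  ✓  cont: !Unit.?Bool.+{done: rec Y.…, ack: end, retry: rec Y.…}
@2 !Unit  ✓  cont: ?Bool.+{done: rec Y.…, ack: end, retry: rec Y.…}
@3 ?Bool  ✓  cont: +{done: rec Y.…, ack: end, retry: rec Y.…}
@4 + retry  ✓  cont: rec Y.…
all 4 steps conform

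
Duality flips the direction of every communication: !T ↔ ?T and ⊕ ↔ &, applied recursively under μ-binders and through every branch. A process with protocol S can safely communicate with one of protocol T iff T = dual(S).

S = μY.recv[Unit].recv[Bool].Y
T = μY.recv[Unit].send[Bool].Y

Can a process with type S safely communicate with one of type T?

μY ‖ μY  ✓ (rec unchanged)
  recv[Unit] ‖ recv[Unit]  ✗ same direction on both sides — not dual

NO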